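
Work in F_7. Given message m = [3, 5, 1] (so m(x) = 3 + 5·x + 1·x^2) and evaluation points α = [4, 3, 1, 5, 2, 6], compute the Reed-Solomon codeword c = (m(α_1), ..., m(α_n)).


c = [4, 6, 2, 4, 3, 6]

Message polynomial: m(x) = 3 + 5·x + 1·x^2 (mod 7).
For each evaluation point α_i, compute m(α_i) mod 7:
  α_1 = 4: Horner steps 1 → 2 → 4, so m(4) = 4.
  α_2 = 3: Horner steps 1 → 1 → 6, so m(3) = 6.
  α_3 = 1: Horner steps 1 → 6 → 2, so m(1) = 2.
  α_4 = 5: Horner steps 1 → 3 → 4, so m(5) = 4.
  α_5 = 2: Horner steps 1 → 0 → 3, so m(2) = 3.
  α_6 = 6: Horner steps 1 → 4 → 6, so m(6) = 6.
Codeword c = [4, 6, 2, 4, 3, 6] ∈ F_7^6.


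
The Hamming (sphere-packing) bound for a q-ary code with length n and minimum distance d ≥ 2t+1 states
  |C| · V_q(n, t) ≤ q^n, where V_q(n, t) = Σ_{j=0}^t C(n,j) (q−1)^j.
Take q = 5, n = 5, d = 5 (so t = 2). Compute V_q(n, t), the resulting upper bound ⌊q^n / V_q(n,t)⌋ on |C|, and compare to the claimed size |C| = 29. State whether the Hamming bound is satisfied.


V_q(n, t) = 181, q^n = 3125, Hamming bound = 17, |C| = 29 > bound (violated).

Step 1: Compute V_q(n, t) = Σ_{j=0}^2 C(n, j) (q−1)^j.
  j = 0: C(5,0)·(4)^0 = 1·1 = 1.
  j = 1: C(5,1)·(4)^1 = 5·4 = 20.
  j = 2: C(5,2)·(4)^2 = 10·16 = 160.
  V_q(n, t) = 1 + 20 + 160 = 181.
Step 2: q^n = 5^5 = 3125.
Step 3: Hamming bound ⌊q^n / V_q(n,t)⌋ = ⌊3125/181⌋ = 17.
Step 4: Compare |C| = 29 to 17: violated.
The claimed |C| lies above the Hamming bound, so no 5-ary code of length 5 with d ≥ 5 can have 29 codewords.


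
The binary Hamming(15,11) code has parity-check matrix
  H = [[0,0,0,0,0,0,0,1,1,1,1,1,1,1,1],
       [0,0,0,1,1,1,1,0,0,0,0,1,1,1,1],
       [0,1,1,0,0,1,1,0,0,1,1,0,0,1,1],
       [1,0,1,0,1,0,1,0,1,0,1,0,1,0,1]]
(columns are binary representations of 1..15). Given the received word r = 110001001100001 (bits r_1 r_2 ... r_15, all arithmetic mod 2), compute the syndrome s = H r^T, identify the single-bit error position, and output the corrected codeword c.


s = (1, 0, 0, 1)^T, error position = 9, corrected codeword c = 110001000100001

Compute s = H r^T mod 2 one row at a time:
  s_1 = 0 + 1 + 1 + 0 + 0 + 0 + 0 + 1 = 3 ≡ 1 (mod 2).
  s_2 = 0 + 0 + 1 + 0 + 0 + 0 + 0 + 1 = 2 ≡ 0 (mod 2).
  s_3 = 1 + 0 + 1 + 0 + 1 + 0 + 0 + 1 = 4 ≡ 0 (mod 2).
  s_4 = 1 + 0 + 0 + 0 + 1 + 0 + 0 + 1 = 3 ≡ 1 (mod 2).
s = (1, 0, 0, 1)^T — this equals column 9 of H (binary 1001), so error is at position 9.
Correct: flip bit 9 of r = 110001001100001 to get c = 110001000100001.


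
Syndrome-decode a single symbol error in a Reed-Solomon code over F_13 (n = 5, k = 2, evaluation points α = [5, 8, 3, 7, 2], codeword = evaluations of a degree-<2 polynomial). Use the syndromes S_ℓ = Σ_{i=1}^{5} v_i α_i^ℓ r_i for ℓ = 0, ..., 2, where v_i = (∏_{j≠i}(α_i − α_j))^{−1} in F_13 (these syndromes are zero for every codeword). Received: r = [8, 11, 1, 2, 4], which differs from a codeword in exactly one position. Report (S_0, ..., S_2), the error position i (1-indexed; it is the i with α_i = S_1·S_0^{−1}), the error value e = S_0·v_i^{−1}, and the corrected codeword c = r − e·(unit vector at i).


S = (1, 8, 12), error at position 2, error magnitude e = 12, c = [8, 12, 1, 2, 4].

Step 1: column multipliers v_i = (∏_{j≠i}(α_i − α_j))^{−1} mod 13.
  i = 1 (α = 5): (5−8)(5−3)(5−7)(5−2) = (−3)·2·(−2)·3 = 36 ≡ 10, so v_1 = 10^{−1} = 4 (mod 13).
  i = 2 (α = 8): (8−5)(8−3)(8−7)(8−2) = 3·5·1·6 = 90 ≡ 12, so v_2 = 12^{−1} = 12 (mod 13).
  i = 3 (α = 3): (3−5)(3−8)(3−7)(3−2) = (−2)·(−5)·(−4)·1 = −40 ≡ 12, so v_3 = 12^{−1} = 12 (mod 13).
  i = 4 (α = 7): (7−5)(7−8)(7−3)(7−2) = 2·(−1)·4·5 = −40 ≡ 12, so v_4 = 12^{−1} = 12 (mod 13).
  i = 5 (α = 2): (2−5)(2−8)(2−3)(2−7) = (−3)·(−6)·(−1)·(−5) = 90 ≡ 12, so v_5 = 12^{−1} = 12 (mod 13).
  v = [4, 12, 12, 12, 12].
Step 2: syndromes of r = [8, 11, 1, 2, 4] (all sums mod 13).
  S_0 = Σ v_i r_i = 4·8 + 12·11 + 12·1 + 12·2 + 12·4 = 248 ≡ 1.
  S_1 = Σ v_i α_i r_i = 4·5·8 + 12·8·11 + 12·3·1 + 12·7·2 + 12·2·4 = 1516 ≡ 8.
  α_i^2 mod 13 = [12, 12, 9, 10, 4].
  S_2 = Σ v_i α_i^2 r_i = 4·12·8 + 12·12·11 + 12·9·1 + 12·10·2 + 12·4·4 = 2508 ≡ 12.
  S = (1, 8, 12) ≠ 0, so r is not a codeword (an error is present).
Step 3: locate the error. For a single error e at position i, S_ℓ = v_i·e·α_i^ℓ, so α_err = S_1/S_0.
  S_0^{−1} = 1^{−1} = 1 (mod 13), so α_err = 8·1 = 8 ≡ 8 = α_2. Error position i = 2.
  Consistency check: S_2/S_1 = 12·5 = 60 ≡ 8 = α_err ✓ (single-error assumption holds).
Step 4: error magnitude e = S_0/v_2 = S_0·∏_{j≠2}(α_2 − α_j) = 1·12 = 12 ≡ 12 (mod 13).
Step 5: correct position 2: c_2 = r_2 − e = 11 − 12 ≡ 12 (mod 13). Hence c = [8, 12, 1, 2, 4].
  Check: interpolating c through the α_i gives m(x) = 10 + 10·x (degree < 2) with m(α_i) = c_i for every i, so c is indeed a codeword.


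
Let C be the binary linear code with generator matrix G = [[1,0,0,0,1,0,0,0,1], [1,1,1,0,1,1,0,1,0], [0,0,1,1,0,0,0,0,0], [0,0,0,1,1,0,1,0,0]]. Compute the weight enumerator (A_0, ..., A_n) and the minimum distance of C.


Weight distribution: A_0 = 1, A_2 = 1, A_3 = 3, A_4 = 2, A_5 = 4, A_6 = 3, A_7 = 1, A_8 = 1. Minimum distance d = 2.

Enumerate all 2^4 = 16 messages m ∈ F_2^4.
For each, compute codeword c = mG in F_2^9, then tally its weight.
  m = 0000 → c = 000000000, weight = 0.
  m = 1000 → c = 100010001, weight = 3.
  m = 0100 → c = 111011010, weight = 6.
  m = 1100 → c = 011001011, weight = 5.
  m = 0010 → c = 001100000, weight = 2.
  m = 1010 → c = 101110001, weight = 5.
  m = 0110 → c = 110111010, weight = 6.
  m = 1110 → c = 010101011, weight = 5.
  m = 0001 → c = 000110100, weight = 3.
  m = 1001 → c = 100100101, weight = 4.
  m = 0101 → c = 111101110, weight = 7.
  m = 1101 → c = 011111111, weight = 8.
  m = 0011 → c = 001010100, weight = 3.
  m = 1011 → c = 101000101, weight = 4.
  m = 0111 → c = 110001110, weight = 5.
  m = 1111 → c = 010011111, weight = 6.
Tally weights:
  weight 0: 1 codewords.
  weight 2: 1 codewords.
  weight 3: 3 codewords.
  weight 4: 2 codewords.
  weight 5: 4 codewords.
  weight 6: 3 codewords.
  weight 7: 1 codewords.
  weight 8: 1 codewords.
Minimum distance d = smallest w > 0 with A_w > 0 = 2.
Sanity: Σ A_w = 16 = 2^4 = 16 ✓.


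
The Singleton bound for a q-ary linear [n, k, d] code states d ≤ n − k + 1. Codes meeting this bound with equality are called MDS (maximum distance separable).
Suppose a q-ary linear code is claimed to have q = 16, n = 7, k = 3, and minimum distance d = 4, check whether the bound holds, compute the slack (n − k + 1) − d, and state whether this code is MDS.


Singleton RHS = n − k + 1 = 5, slack = 1, bound satisfied, not MDS.

Singleton bound: d ≤ n − k + 1.
Here n = 7, k = 3, so n − k + 1 = 5.
Given d = 4, check d ≤ 5: YES.
Slack = (n − k + 1) − d = 1.
The code is NOT MDS (slack = 1 > 0).
Description: the claimed parameters are [7, 3, 4]_16; such a code would be non-MDS.


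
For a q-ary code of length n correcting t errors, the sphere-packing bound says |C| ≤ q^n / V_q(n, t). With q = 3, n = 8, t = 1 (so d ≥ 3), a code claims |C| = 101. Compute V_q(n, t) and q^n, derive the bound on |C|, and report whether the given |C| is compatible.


V_q(n, t) = 17, q^n = 6561, Hamming bound = 385, |C| = 101 ≤ bound (satisfied).

Step 1: Compute V_q(n, t) = Σ_{j=0}^1 C(n, j) (q−1)^j.
  j = 0: C(8,0)·(2)^0 = 1·1 = 1.
  j = 1: C(8,1)·(2)^1 = 8·2 = 16.
  V_q(n, t) = 1 + 16 = 17.
Step 2: q^n = 3^8 = 6561.
Step 3: Hamming bound ⌊q^n / V_q(n,t)⌋ = ⌊6561/17⌋ = 385.
Step 4: Compare |C| = 101 to 385: satisfied.
The claimed |C| lies below the Hamming bound.


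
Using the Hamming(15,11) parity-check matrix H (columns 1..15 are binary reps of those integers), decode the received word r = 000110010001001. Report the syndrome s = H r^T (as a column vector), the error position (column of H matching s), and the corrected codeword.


s = (1, 0, 1, 0)^T, error position = 10, corrected codeword c = 000110010101001

Compute s = H r^T mod 2 one row at a time:
  s_1 = 1 + 0 + 0 + 0 + 1 + 0 + 0 + 1 = 3 ≡ 1 (mod 2).
  s_2 = 1 + 1 + 0 + 0 + 1 + 0 + 0 + 1 = 4 ≡ 0 (mod 2).
  s_3 = 0 + 0 + 0 + 0 + 0 + 0 + 0 + 1 = 1 ≡ 1 (mod 2).
  s_4 = 0 + 0 + 1 + 0 + 0 + 0 + 0 + 1 = 2 ≡ 0 (mod 2).
s = (1, 0, 1, 0)^T — this equals column 10 of H (binary 1010), so error is at position 10.
Correct: flip bit 10 of r = 000110010001001 to get c = 000110010101001.


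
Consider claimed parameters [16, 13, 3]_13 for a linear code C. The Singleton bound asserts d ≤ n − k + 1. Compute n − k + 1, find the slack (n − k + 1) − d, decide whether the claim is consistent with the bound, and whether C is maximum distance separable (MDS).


Singleton RHS = n − k + 1 = 4, slack = 1, bound satisfied, not MDS.

Singleton bound: d ≤ n − k + 1.
Here n = 16, k = 13, so n − k + 1 = 4.
Given d = 3, check d ≤ 4: YES.
Slack = (n − k + 1) − d = 1.
The code is NOT MDS (slack = 1 > 0).
Description: the claimed parameters are [16, 13, 3]_13; such a code would be non-MDS.


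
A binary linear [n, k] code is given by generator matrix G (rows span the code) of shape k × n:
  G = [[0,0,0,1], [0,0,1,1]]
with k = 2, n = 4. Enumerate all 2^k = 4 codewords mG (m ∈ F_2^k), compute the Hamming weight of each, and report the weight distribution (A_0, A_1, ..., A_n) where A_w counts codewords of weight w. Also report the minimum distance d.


Weight distribution: A_0 = 1, A_1 = 2, A_2 = 1. Minimum distance d = 1.

Enumerate all 2^2 = 4 messages m ∈ F_2^2.
For each, compute codeword c = mG in F_2^4, then tally its weight.
  m = 00 → c = 0000, weight = 0.
  m = 10 → c = 0001, weight = 1.
  m = 01 → c = 0011, weight = 2.
  m = 11 → c = 0010, weight = 1.
Tally weights:
  weight 0: 1 codewords.
  weight 1: 2 codewords.
  weight 2: 1 codewords.
Minimum distance d = smallest w > 0 with A_w > 0 = 1.
Sanity: Σ A_w = 4 = 2^2 = 4 ✓.


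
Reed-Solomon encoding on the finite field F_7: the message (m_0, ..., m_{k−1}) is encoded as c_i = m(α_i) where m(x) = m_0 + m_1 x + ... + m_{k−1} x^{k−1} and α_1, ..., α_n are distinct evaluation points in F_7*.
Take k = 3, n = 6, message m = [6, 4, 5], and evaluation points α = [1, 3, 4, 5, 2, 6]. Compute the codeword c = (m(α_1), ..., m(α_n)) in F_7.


c = [1, 0, 4, 4, 6, 0]

Message polynomial: m(x) = 6 + 4·x + 5·x^2 (mod 7).
For each evaluation point α_i, compute m(α_i) mod 7:
  α_1 = 1: Horner steps 5 → 2 → 1, so m(1) = 1.
  α_2 = 3: Horner steps 5 → 5 → 0, so m(3) = 0.
  α_3 = 4: Horner steps 5 → 3 → 4, so m(4) = 4.
  α_4 = 5: Horner steps 5 → 1 → 4, so m(5) = 4.
  α_5 = 2: Horner steps 5 → 0 → 6, so m(2) = 6.
  α_6 = 6: Horner steps 5 → 6 → 0, so m(6) = 0.
Codeword c = [1, 0, 4, 4, 6, 0] ∈ F_7^6.


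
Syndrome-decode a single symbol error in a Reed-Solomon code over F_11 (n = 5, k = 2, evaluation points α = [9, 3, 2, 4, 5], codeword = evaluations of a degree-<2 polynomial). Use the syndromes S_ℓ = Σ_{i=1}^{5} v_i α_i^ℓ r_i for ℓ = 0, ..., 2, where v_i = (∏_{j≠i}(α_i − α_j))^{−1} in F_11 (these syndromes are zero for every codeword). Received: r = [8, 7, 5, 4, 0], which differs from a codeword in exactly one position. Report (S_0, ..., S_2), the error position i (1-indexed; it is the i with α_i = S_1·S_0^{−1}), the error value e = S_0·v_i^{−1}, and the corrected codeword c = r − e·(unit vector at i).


S = (5, 9, 3), error at position 4, error magnitude e = 6, c = [8, 7, 5, 9, 0].

Step 1: column multipliers v_i = (∏_{j≠i}(α_i − α_j))^{−1} mod 11.
  i = 1 (α = 9): (9−3)(9−2)(9−4)(9−5) = 6·7·5·4 = 840 ≡ 4, so v_1 = 4^{−1} = 3 (mod 11).
  i = 2 (α = 3): (3−9)(3−2)(3−4)(3−5) = (−6)·1·(−1)·(−2) = −12 ≡ 10, so v_2 = 10^{−1} = 10 (mod 11).
  i = 3 (α = 2): (2−9)(2−3)(2−4)(2−5) = (−7)·(−1)·(−2)·(−3) = 42 ≡ 9, so v_3 = 9^{−1} = 5 (mod 11).
  i = 4 (α = 4): (4−9)(4−3)(4−2)(4−5) = (−5)·1·2·(−1) = 10 ≡ 10, so v_4 = 10^{−1} = 10 (mod 11).
  i = 5 (α = 5): (5−9)(5−3)(5−2)(5−4) = (−4)·2·3·1 = −24 ≡ 9, so v_5 = 9^{−1} = 5 (mod 11).
  v = [3, 10, 5, 10, 5].
Step 2: syndromes of r = [8, 7, 5, 4, 0] (all sums mod 11).
  S_0 = Σ v_i r_i = 3·8 + 10·7 + 5·5 + 10·4 + 5·0 = 159 ≡ 5.
  S_1 = Σ v_i α_i r_i = 3·9·8 + 10·3·7 + 5·2·5 + 10·4·4 + 5·5·0 = 636 ≡ 9.
  α_i^2 mod 11 = [4, 9, 4, 5, 3].
  S_2 = Σ v_i α_i^2 r_i = 3·4·8 + 10·9·7 + 5·4·5 + 10·5·4 + 5·3·0 = 1026 ≡ 3.
  S = (5, 9, 3) ≠ 0, so r is not a codeword (an error is present).
Step 3: locate the error. For a single error e at position i, S_ℓ = v_i·e·α_i^ℓ, so α_err = S_1/S_0.
  S_0^{−1} = 5^{−1} = 9 (mod 11), so α_err = 9·9 = 81 ≡ 4 = α_4. Error position i = 4.
  Consistency check: S_2/S_1 = 3·5 = 15 ≡ 4 = α_err ✓ (single-error assumption holds).
Step 4: error magnitude e = S_0/v_4 = S_0·∏_{j≠4}(α_4 − α_j) = 5·10 = 50 ≡ 6 (mod 11).
Step 5: correct position 4: c_4 = r_4 − e = 4 − 6 ≡ 9 (mod 11). Hence c = [8, 7, 5, 9, 0].
  Check: interpolating c through the α_i gives m(x) = 1 + 2·x (degree < 2) with m(α_i) = c_i for every i, so c is indeed a codeword.


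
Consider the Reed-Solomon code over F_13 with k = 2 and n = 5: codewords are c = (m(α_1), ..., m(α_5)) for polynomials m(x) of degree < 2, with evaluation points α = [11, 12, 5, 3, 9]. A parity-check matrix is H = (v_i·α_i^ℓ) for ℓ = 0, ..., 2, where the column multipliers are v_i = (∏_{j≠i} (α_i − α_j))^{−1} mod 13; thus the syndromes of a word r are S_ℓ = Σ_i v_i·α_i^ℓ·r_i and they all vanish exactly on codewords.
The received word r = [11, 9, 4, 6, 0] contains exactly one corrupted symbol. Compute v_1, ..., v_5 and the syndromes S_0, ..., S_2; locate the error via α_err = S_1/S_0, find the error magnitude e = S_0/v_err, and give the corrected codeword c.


S = (11, 2, 11), error at position 2, error magnitude e = 12, c = [11, 10, 4, 6, 0].

Step 1: column multipliers v_i = (∏_{j≠i}(α_i − α_j))^{−1} mod 13.
  i = 1 (α = 11): (11−12)(11−5)(11−3)(11−9) = (−1)·6·8·2 = −96 ≡ 8, so v_1 = 8^{−1} = 5 (mod 13).
  i = 2 (α = 12): (12−11)(12−5)(12−3)(12−9) = 1·7·9·3 = 189 ≡ 7, so v_2 = 7^{−1} = 2 (mod 13).
  i = 3 (α = 5): (5−11)(5−12)(5−3)(5−9) = (−6)·(−7)·2·(−4) = −336 ≡ 2, so v_3 = 2^{−1} = 7 (mod 13).
  i = 4 (α = 3): (3−11)(3−12)(3−5)(3−9) = (−8)·(−9)·(−2)·(−6) = 864 ≡ 6, so v_4 = 6^{−1} = 11 (mod 13).
  i = 5 (α = 9): (9−11)(9−12)(9−5)(9−3) = (−2)·(−3)·4·6 = 144 ≡ 1, so v_5 = 1^{−1} = 1 (mod 13).
  v = [5, 2, 7, 11, 1].
Step 2: syndromes of r = [11, 9, 4, 6, 0] (all sums mod 13).
  S_0 = Σ v_i r_i = 5·11 + 2·9 + 7·4 + 11·6 + 1·0 = 167 ≡ 11.
  S_1 = Σ v_i α_i r_i = 5·11·11 + 2·12·9 + 7·5·4 + 11·3·6 + 1·9·0 = 1159 ≡ 2.
  α_i^2 mod 13 = [4, 1, 12, 9, 3].
  S_2 = Σ v_i α_i^2 r_i = 5·4·11 + 2·1·9 + 7·12·4 + 11·9·6 + 1·3·0 = 1168 ≡ 11.
  S = (11, 2, 11) ≠ 0, so r is not a codeword (an error is present).
Step 3: locate the error. For a single error e at position i, S_ℓ = v_i·e·α_i^ℓ, so α_err = S_1/S_0.
  S_0^{−1} = 11^{−1} = 6 (mod 13), so α_err = 2·6 = 12 ≡ 12 = α_2. Error position i = 2.
  Consistency check: S_2/S_1 = 11·7 = 77 ≡ 12 = α_err ✓ (single-error assumption holds).
Step 4: error magnitude e = S_0/v_2 = S_0·∏_{j≠2}(α_2 − α_j) = 11·7 = 77 ≡ 12 (mod 13).
Step 5: correct position 2: c_2 = r_2 − e = 9 − 12 ≡ 10 (mod 13). Hence c = [11, 10, 4, 6, 0].
  Check: interpolating c through the α_i gives m(x) = 9 + 12·x (degree < 2) with m(α_i) = c_i for every i, so c is indeed a codeword.


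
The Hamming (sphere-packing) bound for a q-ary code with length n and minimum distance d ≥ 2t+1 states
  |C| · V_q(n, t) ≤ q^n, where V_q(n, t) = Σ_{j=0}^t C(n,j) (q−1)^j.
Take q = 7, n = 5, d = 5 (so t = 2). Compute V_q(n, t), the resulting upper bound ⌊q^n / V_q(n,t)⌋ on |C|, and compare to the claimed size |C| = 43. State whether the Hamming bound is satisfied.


V_q(n, t) = 391, q^n = 16807, Hamming bound = 42, |C| = 43 > bound (violated).

Step 1: Compute V_q(n, t) = Σ_{j=0}^2 C(n, j) (q−1)^j.
  j = 0: C(5,0)·(6)^0 = 1·1 = 1.
  j = 1: C(5,1)·(6)^1 = 5·6 = 30.
  j = 2: C(5,2)·(6)^2 = 10·36 = 360.
  V_q(n, t) = 1 + 30 + 360 = 391.
Step 2: q^n = 7^5 = 16807.
Step 3: Hamming bound ⌊q^n / V_q(n,t)⌋ = ⌊16807/391⌋ = 42.
Step 4: Compare |C| = 43 to 42: violated.
The claimed |C| lies above the Hamming bound, so no 7-ary code of length 5 with d ≥ 5 can have 43 codewords.


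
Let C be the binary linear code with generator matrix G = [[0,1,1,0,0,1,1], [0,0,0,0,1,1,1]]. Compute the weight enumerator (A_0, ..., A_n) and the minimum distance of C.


Weight distribution: A_0 = 1, A_3 = 2, A_4 = 1. Minimum distance d = 3.

Enumerate all 2^2 = 4 messages m ∈ F_2^2.
For each, compute codeword c = mG in F_2^7, then tally its weight.
  m = 00 → c = 0000000, weight = 0.
  m = 10 → c = 0110011, weight = 4.
  m = 01 → c = 0000111, weight = 3.
  m = 11 → c = 0110100, weight = 3.
Tally weights:
  weight 0: 1 codewords.
  weight 3: 2 codewords.
  weight 4: 1 codewords.
Minimum distance d = smallest w > 0 with A_w > 0 = 3.
Sanity: Σ A_w = 4 = 2^2 = 4 ✓.


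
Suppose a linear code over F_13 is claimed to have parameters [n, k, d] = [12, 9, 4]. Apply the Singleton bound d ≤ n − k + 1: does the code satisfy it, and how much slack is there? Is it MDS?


Singleton RHS = n − k + 1 = 4, slack = 0, bound satisfied, MDS.

Singleton bound: d ≤ n − k + 1.
Here n = 12, k = 9, so n − k + 1 = 4.
Given d = 4, check d ≤ 4: YES.
Slack = (n − k + 1) − d = 0.
The code is MDS (slack = 0).
Description: the claimed parameters are [12, 9, 4]_13; such a code would be MDS (meets Singleton bound).


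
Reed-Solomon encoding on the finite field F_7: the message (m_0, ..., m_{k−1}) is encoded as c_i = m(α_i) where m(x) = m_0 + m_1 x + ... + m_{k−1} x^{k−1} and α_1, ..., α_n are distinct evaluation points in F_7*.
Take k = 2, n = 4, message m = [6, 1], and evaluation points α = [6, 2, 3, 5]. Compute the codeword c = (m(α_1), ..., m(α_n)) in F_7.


c = [5, 1, 2, 4]

Message polynomial: m(x) = 6 + 1·x (mod 7).
For each evaluation point α_i, compute m(α_i) mod 7:
  α_1 = 6: Horner steps 1 → 5, so m(6) = 5.
  α_2 = 2: Horner steps 1 → 1, so m(2) = 1.
  α_3 = 3: Horner steps 1 → 2, so m(3) = 2.
  α_4 = 5: Horner steps 1 → 4, so m(5) = 4.
Codeword c = [5, 1, 2, 4] ∈ F_7^4.


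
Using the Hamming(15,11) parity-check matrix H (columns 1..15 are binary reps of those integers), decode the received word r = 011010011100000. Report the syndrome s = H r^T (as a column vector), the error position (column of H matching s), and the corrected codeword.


s = (1, 1, 1, 1)^T, error position = 15, corrected codeword c = 011010011100001

Compute s = H r^T mod 2 one row at a time:
  s_1 = 1 + 1 + 1 + 0 + 0 + 0 + 0 + 0 = 3 ≡ 1 (mod 2).
  s_2 = 0 + 1 + 0 + 0 + 0 + 0 + 0 + 0 = 1 ≡ 1 (mod 2).
  s_3 = 1 + 1 + 0 + 0 + 1 + 0 + 0 + 0 = 3 ≡ 1 (mod 2).
  s_4 = 0 + 1 + 1 + 0 + 1 + 0 + 0 + 0 = 3 ≡ 1 (mod 2).
s = (1, 1, 1, 1)^T — this equals column 15 of H (binary 1111), so error is at position 15.
Correct: flip bit 15 of r = 011010011100000 to get c = 011010011100001.


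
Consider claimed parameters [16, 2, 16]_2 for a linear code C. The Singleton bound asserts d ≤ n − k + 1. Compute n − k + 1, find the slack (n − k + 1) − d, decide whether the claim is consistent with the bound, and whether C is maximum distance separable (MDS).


Singleton RHS = n − k + 1 = 15, slack = -1, bound violated (no such code; not MDS).

Singleton bound: d ≤ n − k + 1.
Here n = 16, k = 2, so n − k + 1 = 15.
Given d = 16, check d ≤ 15: NO.
Slack = (n − k + 1) − d = -1.
The slack is negative: d = 16 exceeds n − k + 1 = 15 by 1, so the Singleton bound is violated and no linear [16, 2, 16]_2 code can exist. In particular it is not MDS (MDS requires d = n − k + 1 exactly).
Description: the claimed parameters are [16, 2, 16]_2; such a code would be impossible (violates the Singleton bound).


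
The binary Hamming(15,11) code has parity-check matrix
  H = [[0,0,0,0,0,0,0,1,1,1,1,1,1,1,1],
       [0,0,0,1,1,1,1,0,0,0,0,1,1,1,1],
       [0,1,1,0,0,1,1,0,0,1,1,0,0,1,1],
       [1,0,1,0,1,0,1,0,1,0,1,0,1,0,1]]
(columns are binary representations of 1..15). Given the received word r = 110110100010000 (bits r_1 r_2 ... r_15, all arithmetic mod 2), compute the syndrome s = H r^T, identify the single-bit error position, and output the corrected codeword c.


s = (1, 1, 1, 0)^T, error position = 14, corrected codeword c = 110110100010010

Compute s = H r^T mod 2 one row at a time:
  s_1 = 0 + 0 + 0 + 1 + 0 + 0 + 0 + 0 = 1 ≡ 1 (mod 2).
  s_2 = 1 + 1 + 0 + 1 + 0 + 0 + 0 + 0 = 3 ≡ 1 (mod 2).
  s_3 = 1 + 0 + 0 + 1 + 0 + 1 + 0 + 0 = 3 ≡ 1 (mod 2).
  s_4 = 1 + 0 + 1 + 1 + 0 + 1 + 0 + 0 = 4 ≡ 0 (mod 2).
s = (1, 1, 1, 0)^T — this equals column 14 of H (binary 1110), so error is at position 14.
Correct: flip bit 14 of r = 110110100010000 to get c = 110110100010010.


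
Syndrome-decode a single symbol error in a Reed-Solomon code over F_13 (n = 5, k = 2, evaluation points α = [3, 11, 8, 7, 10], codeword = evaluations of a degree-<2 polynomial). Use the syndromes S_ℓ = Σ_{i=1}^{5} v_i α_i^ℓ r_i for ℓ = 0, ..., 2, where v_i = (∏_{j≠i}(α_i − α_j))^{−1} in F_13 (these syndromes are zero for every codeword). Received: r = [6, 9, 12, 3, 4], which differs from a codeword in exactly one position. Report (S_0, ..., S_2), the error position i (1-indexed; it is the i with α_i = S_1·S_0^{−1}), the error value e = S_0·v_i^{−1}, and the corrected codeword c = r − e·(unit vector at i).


S = (7, 12, 2), error at position 2, error magnitude e = 9, c = [6, 0, 12, 3, 4].

Step 1: column multipliers v_i = (∏_{j≠i}(α_i − α_j))^{−1} mod 13.
  i = 1 (α = 3): (3−11)(3−8)(3−7)(3−10) = (−8)·(−5)·(−4)·(−7) = 1120 ≡ 2, so v_1 = 2^{−1} = 7 (mod 13).
  i = 2 (α = 11): (11−3)(11−8)(11−7)(11−10) = 8·3·4·1 = 96 ≡ 5, so v_2 = 5^{−1} = 8 (mod 13).
  i = 3 (α = 8): (8−3)(8−11)(8−7)(8−10) = 5·(−3)·1·(−2) = 30 ≡ 4, so v_3 = 4^{−1} = 10 (mod 13).
  i = 4 (α = 7): (7−3)(7−11)(7−8)(7−10) = 4·(−4)·(−1)·(−3) = −48 ≡ 4, so v_4 = 4^{−1} = 10 (mod 13).
  i = 5 (α = 10): (10−3)(10−11)(10−8)(10−7) = 7·(−1)·2·3 = −42 ≡ 10, so v_5 = 10^{−1} = 4 (mod 13).
  v = [7, 8, 10, 10, 4].
Step 2: syndromes of r = [6, 9, 12, 3, 4] (all sums mod 13).
  S_0 = Σ v_i r_i = 7·6 + 8·9 + 10·12 + 10·3 + 4·4 = 280 ≡ 7.
  S_1 = Σ v_i α_i r_i = 7·3·6 + 8·11·9 + 10·8·12 + 10·7·3 + 4·10·4 = 2248 ≡ 12.
  α_i^2 mod 13 = [9, 4, 12, 10, 9].
  S_2 = Σ v_i α_i^2 r_i = 7·9·6 + 8·4·9 + 10·12·12 + 10·10·3 + 4·9·4 = 2550 ≡ 2.
  S = (7, 12, 2) ≠ 0, so r is not a codeword (an error is present).
Step 3: locate the error. For a single error e at position i, S_ℓ = v_i·e·α_i^ℓ, so α_err = S_1/S_0.
  S_0^{−1} = 7^{−1} = 2 (mod 13), so α_err = 12·2 = 24 ≡ 11 = α_2. Error position i = 2.
  Consistency check: S_2/S_1 = 2·12 = 24 ≡ 11 = α_err ✓ (single-error assumption holds).
Step 4: error magnitude e = S_0/v_2 = S_0·∏_{j≠2}(α_2 − α_j) = 7·5 = 35 ≡ 9 (mod 13).
Step 5: correct position 2: c_2 = r_2 − e = 9 − 9 ≡ 0 (mod 13). Hence c = [6, 0, 12, 3, 4].
  Check: interpolating c through the α_i gives m(x) = 5 + 9·x (degree < 2) with m(α_i) = c_i for every i, so c is indeed a codeword.


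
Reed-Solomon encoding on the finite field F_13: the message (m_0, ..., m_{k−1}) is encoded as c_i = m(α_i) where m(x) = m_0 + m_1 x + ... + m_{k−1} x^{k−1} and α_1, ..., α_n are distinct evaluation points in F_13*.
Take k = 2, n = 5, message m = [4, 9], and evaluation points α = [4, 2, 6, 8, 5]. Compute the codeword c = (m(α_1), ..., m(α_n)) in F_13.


c = [1, 9, 6, 11, 10]

Message polynomial: m(x) = 4 + 9·x (mod 13).
For each evaluation point α_i, compute m(α_i) mod 13:
  α_1 = 4: Horner steps 9 → 1, so m(4) = 1.
  α_2 = 2: Horner steps 9 → 9, so m(2) = 9.
  α_3 = 6: Horner steps 9 → 6, so m(6) = 6.
  α_4 = 8: Horner steps 9 → 11, so m(8) = 11.
  α_5 = 5: Horner steps 9 → 10, so m(5) = 10.
Codeword c = [1, 9, 6, 11, 10] ∈ F_13^5.


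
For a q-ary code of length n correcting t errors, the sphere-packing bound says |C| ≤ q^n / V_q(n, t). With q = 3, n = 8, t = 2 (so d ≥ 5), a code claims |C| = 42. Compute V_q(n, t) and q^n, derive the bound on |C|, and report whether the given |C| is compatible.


V_q(n, t) = 129, q^n = 6561, Hamming bound = 50, |C| = 42 ≤ bound (satisfied).

Step 1: Compute V_q(n, t) = Σ_{j=0}^2 C(n, j) (q−1)^j.
  j = 0: C(8,0)·(2)^0 = 1·1 = 1.
  j = 1: C(8,1)·(2)^1 = 8·2 = 16.
  j = 2: C(8,2)·(2)^2 = 28·4 = 112.
  V_q(n, t) = 1 + 16 + 112 = 129.
Step 2: q^n = 3^8 = 6561.
Step 3: Hamming bound ⌊q^n / V_q(n,t)⌋ = ⌊6561/129⌋ = 50.
Step 4: Compare |C| = 42 to 50: satisfied.
The claimed |C| lies below the Hamming bound.


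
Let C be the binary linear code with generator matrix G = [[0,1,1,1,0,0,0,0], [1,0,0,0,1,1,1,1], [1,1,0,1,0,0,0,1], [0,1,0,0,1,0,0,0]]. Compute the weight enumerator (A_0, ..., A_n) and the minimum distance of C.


Weight distribution: A_0 = 1, A_2 = 1, A_3 = 4, A_4 = 4, A_5 = 4, A_6 = 1, A_8 = 1. Minimum distance d = 2.

Enumerate all 2^4 = 16 messages m ∈ F_2^4.
For each, compute codeword c = mG in F_2^8, then tally its weight.
  m = 0000 → c = 00000000, weight = 0.
  m = 1000 → c = 01110000, weight = 3.
  m = 0100 → c = 10001111, weight = 5.
  m = 1100 → c = 11111111, weight = 8.
  m = 0010 → c = 11010001, weight = 4.
  m = 1010 → c = 10100001, weight = 3.
  m = 0110 → c = 01011110, weight = 5.
  m = 1110 → c = 00101110, weight = 4.
  m = 0001 → c = 01001000, weight = 2.
  m = 1001 → c = 00111000, weight = 3.
  m = 0101 → c = 11000111, weight = 5.
  m = 1101 → c = 10110111, weight = 6.
  m = 0011 → c = 10011001, weight = 4.
  m = 1011 → c = 11101001, weight = 5.
  m = 0111 → c = 00010110, weight = 3.
  m = 1111 → c = 01100110, weight = 4.
Tally weights:
  weight 0: 1 codewords.
  weight 2: 1 codewords.
  weight 3: 4 codewords.
  weight 4: 4 codewords.
  weight 5: 4 codewords.
  weight 6: 1 codewords.
  weight 8: 1 codewords.
Minimum distance d = smallest w > 0 with A_w > 0 = 2.
Sanity: Σ A_w = 16 = 2^4 = 16 ✓.


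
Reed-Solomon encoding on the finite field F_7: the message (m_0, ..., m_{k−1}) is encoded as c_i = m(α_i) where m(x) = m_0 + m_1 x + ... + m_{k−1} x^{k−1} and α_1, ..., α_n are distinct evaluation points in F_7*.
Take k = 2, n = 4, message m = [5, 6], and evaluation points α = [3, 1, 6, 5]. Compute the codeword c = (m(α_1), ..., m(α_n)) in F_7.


c = [2, 4, 6, 0]

Message polynomial: m(x) = 5 + 6·x (mod 7).
For each evaluation point α_i, compute m(α_i) mod 7:
  α_1 = 3: Horner steps 6 → 2, so m(3) = 2.
  α_2 = 1: Horner steps 6 → 4, so m(1) = 4.
  α_3 = 6: Horner steps 6 → 6, so m(6) = 6.
  α_4 = 5: Horner steps 6 → 0, so m(5) = 0.
Codeword c = [2, 4, 6, 0] ∈ F_7^4.


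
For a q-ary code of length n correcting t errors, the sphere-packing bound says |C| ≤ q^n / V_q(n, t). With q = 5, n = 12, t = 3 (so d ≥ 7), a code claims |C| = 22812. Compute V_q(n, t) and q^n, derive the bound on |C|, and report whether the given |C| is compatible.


V_q(n, t) = 15185, q^n = 244140625, Hamming bound = 16077, |C| = 22812 > bound (violated).

Step 1: Compute V_q(n, t) = Σ_{j=0}^3 C(n, j) (q−1)^j.
  j = 0: C(12,0)·(4)^0 = 1·1 = 1.
  j = 1: C(12,1)·(4)^1 = 12·4 = 48.
  j = 2: C(12,2)·(4)^2 = 66·16 = 1056.
  j = 3: C(12,3)·(4)^3 = 220·64 = 14080.
  V_q(n, t) = 1 + 48 + 1056 + 14080 = 15185.
Step 2: q^n = 5^12 = 244140625.
Step 3: Hamming bound ⌊q^n / V_q(n,t)⌋ = ⌊244140625/15185⌋ = 16077.
Step 4: Compare |C| = 22812 to 16077: violated.
The claimed |C| lies above the Hamming bound, so no 5-ary code of length 12 with d ≥ 7 can have 22812 codewords.


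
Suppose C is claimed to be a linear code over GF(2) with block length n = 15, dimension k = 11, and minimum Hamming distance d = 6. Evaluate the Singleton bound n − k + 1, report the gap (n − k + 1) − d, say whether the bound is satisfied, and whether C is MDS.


Singleton RHS = n − k + 1 = 5, slack = -1, bound violated (no such code; not MDS).

Singleton bound: d ≤ n − k + 1.
Here n = 15, k = 11, so n − k + 1 = 5.
Given d = 6, check d ≤ 5: NO.
Slack = (n − k + 1) − d = -1.
The slack is negative: d = 6 exceeds n − k + 1 = 5 by 1, so the Singleton bound is violated and no linear [15, 11, 6]_2 code can exist. In particular it is not MDS (MDS requires d = n − k + 1 exactly).
Description: the claimed parameters are [15, 11, 6]_2; such a code would be impossible (violates the Singleton bound).


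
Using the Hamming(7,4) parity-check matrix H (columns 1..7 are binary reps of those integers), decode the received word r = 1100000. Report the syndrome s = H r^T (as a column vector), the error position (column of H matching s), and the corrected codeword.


s = (0, 1, 1)^T, error position = 3, corrected codeword c = 1110000

Compute s = H r^T mod 2 one row at a time:
  s_1 = 0 + 0 + 0 + 0 = 0 ≡ 0 (mod 2).
  s_2 = 1 + 0 + 0 + 0 = 1 ≡ 1 (mod 2).
  s_3 = 1 + 0 + 0 + 0 = 1 ≡ 1 (mod 2).
s = (0, 1, 1)^T — this equals column 3 of H (binary 011), so error is at position 3.
Correct: flip bit 3 of r = 1100000 to get c = 1110000.


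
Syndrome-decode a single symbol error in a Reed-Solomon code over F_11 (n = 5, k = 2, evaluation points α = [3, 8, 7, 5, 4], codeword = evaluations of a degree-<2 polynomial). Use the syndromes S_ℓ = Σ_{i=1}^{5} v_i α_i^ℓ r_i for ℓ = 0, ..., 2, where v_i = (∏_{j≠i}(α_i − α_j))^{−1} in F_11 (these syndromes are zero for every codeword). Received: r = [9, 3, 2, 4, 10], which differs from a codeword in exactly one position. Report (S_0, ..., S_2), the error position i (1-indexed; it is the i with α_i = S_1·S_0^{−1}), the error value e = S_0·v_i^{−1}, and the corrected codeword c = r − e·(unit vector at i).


S = (4, 9, 1), error at position 4, error magnitude e = 4, c = [9, 3, 2, 0, 10].

Step 1: column multipliers v_i = (∏_{j≠i}(α_i − α_j))^{−1} mod 11.
  i = 1 (α = 3): (3−8)(3−7)(3−5)(3−4) = (−5)·(−4)·(−2)·(−1) = 40 ≡ 7, so v_1 = 7^{−1} = 8 (mod 11).
  i = 2 (α = 8): (8−3)(8−7)(8−5)(8−4) = 5·1·3·4 = 60 ≡ 5, so v_2 = 5^{−1} = 9 (mod 11).
  i = 3 (α = 7): (7−3)(7−8)(7−5)(7−4) = 4·(−1)·2·3 = −24 ≡ 9, so v_3 = 9^{−1} = 5 (mod 11).
  i = 4 (α = 5): (5−3)(5−8)(5−7)(5−4) = 2·(−3)·(−2)·1 = 12 ≡ 1, so v_4 = 1^{−1} = 1 (mod 11).
  i = 5 (α = 4): (4−3)(4−8)(4−7)(4−5) = 1·(−4)·(−3)·(−1) = −12 ≡ 10, so v_5 = 10^{−1} = 10 (mod 11).
  v = [8, 9, 5, 1, 10].
Step 2: syndromes of r = [9, 3, 2, 4, 10] (all sums mod 11).
  S_0 = Σ v_i r_i = 8·9 + 9·3 + 5·2 + 1·4 + 10·10 = 213 ≡ 4.
  S_1 = Σ v_i α_i r_i = 8·3·9 + 9·8·3 + 5·7·2 + 1·5·4 + 10·4·10 = 922 ≡ 9.
  α_i^2 mod 11 = [9, 9, 5, 3, 5].
  S_2 = Σ v_i α_i^2 r_i = 8·9·9 + 9·9·3 + 5·5·2 + 1·3·4 + 10·5·10 = 1453 ≡ 1.
  S = (4, 9, 1) ≠ 0, so r is not a codeword (an error is present).
Step 3: locate the error. For a single error e at position i, S_ℓ = v_i·e·α_i^ℓ, so α_err = S_1/S_0.
  S_0^{−1} = 4^{−1} = 3 (mod 11), so α_err = 9·3 = 27 ≡ 5 = α_4. Error position i = 4.
  Consistency check: S_2/S_1 = 1·5 = 5 ≡ 5 = α_err ✓ (single-error assumption holds).
Step 4: error magnitude e = S_0/v_4 = S_0·∏_{j≠4}(α_4 − α_j) = 4·1 = 4 ≡ 4 (mod 11).
Step 5: correct position 4: c_4 = r_4 − e = 4 − 4 ≡ 0 (mod 11). Hence c = [9, 3, 2, 0, 10].
  Check: interpolating c through the α_i gives m(x) = 6 + 1·x (degree < 2) with m(α_i) = c_i for every i, so c is indeed a codeword.


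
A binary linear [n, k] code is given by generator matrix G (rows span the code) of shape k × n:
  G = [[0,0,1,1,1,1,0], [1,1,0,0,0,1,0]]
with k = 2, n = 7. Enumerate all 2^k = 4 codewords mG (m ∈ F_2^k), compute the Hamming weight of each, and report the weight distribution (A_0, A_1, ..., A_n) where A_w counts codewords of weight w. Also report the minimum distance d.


Weight distribution: A_0 = 1, A_3 = 1, A_4 = 1, A_5 = 1. Minimum distance d = 3.

Enumerate all 2^2 = 4 messages m ∈ F_2^2.
For each, compute codeword c = mG in F_2^7, then tally its weight.
  m = 00 → c = 0000000, weight = 0.
  m = 10 → c = 0011110, weight = 4.
  m = 01 → c = 1100010, weight = 3.
  m = 11 → c = 1111100, weight = 5.
Tally weights:
  weight 0: 1 codewords.
  weight 3: 1 codewords.
  weight 4: 1 codewords.
  weight 5: 1 codewords.
Minimum distance d = smallest w > 0 with A_w > 0 = 3.
Sanity: Σ A_w = 4 = 2^2 = 4 ✓.


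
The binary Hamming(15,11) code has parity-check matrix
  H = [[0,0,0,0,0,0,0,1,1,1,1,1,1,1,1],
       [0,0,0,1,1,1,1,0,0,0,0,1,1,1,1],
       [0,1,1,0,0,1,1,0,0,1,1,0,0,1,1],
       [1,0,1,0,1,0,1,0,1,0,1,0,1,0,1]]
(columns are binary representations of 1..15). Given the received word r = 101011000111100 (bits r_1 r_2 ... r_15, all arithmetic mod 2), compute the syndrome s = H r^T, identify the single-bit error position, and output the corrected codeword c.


s = (0, 0, 0, 1)^T, error position = 1, corrected codeword c = 001011000111100

Compute s = H r^T mod 2 one row at a time:
  s_1 = 0 + 0 + 1 + 1 + 1 + 1 + 0 + 0 = 4 ≡ 0 (mod 2).
  s_2 = 0 + 1 + 1 + 0 + 1 + 1 + 0 + 0 = 4 ≡ 0 (mod 2).
  s_3 = 0 + 1 + 1 + 0 + 1 + 1 + 0 + 0 = 4 ≡ 0 (mod 2).
  s_4 = 1 + 1 + 1 + 0 + 0 + 1 + 1 + 0 = 5 ≡ 1 (mod 2).
s = (0, 0, 0, 1)^T — this equals column 1 of H (binary 0001), so error is at position 1.
Correct: flip bit 1 of r = 101011000111100 to get c = 001011000111100.


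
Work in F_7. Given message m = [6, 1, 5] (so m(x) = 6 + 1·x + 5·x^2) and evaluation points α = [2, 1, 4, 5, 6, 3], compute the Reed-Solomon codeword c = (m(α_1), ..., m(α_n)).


c = [0, 5, 6, 3, 3, 5]

Message polynomial: m(x) = 6 + 1·x + 5·x^2 (mod 7).
For each evaluation point α_i, compute m(α_i) mod 7:
  α_1 = 2: Horner steps 5 → 4 → 0, so m(2) = 0.
  α_2 = 1: Horner steps 5 → 6 → 5, so m(1) = 5.
  α_3 = 4: Horner steps 5 → 0 → 6, so m(4) = 6.
  α_4 = 5: Horner steps 5 → 5 → 3, so m(5) = 3.
  α_5 = 6: Horner steps 5 → 3 → 3, so m(6) = 3.
  α_6 = 3: Horner steps 5 → 2 → 5, so m(3) = 5.
Codeword c = [0, 5, 6, 3, 3, 5] ∈ F_7^6.


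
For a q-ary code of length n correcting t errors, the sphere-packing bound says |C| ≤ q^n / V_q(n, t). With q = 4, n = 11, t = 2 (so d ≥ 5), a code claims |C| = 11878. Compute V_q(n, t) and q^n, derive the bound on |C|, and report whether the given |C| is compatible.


V_q(n, t) = 529, q^n = 4194304, Hamming bound = 7928, |C| = 11878 > bound (violated).

Step 1: Compute V_q(n, t) = Σ_{j=0}^2 C(n, j) (q−1)^j.
  j = 0: C(11,0)·(3)^0 = 1·1 = 1.
  j = 1: C(11,1)·(3)^1 = 11·3 = 33.
  j = 2: C(11,2)·(3)^2 = 55·9 = 495.
  V_q(n, t) = 1 + 33 + 495 = 529.
Step 2: q^n = 4^11 = 4194304.
Step 3: Hamming bound ⌊q^n / V_q(n,t)⌋ = ⌊4194304/529⌋ = 7928.
Step 4: Compare |C| = 11878 to 7928: violated.
The claimed |C| lies above the Hamming bound, so no 4-ary code of length 11 with d ≥ 5 can have 11878 codewords.


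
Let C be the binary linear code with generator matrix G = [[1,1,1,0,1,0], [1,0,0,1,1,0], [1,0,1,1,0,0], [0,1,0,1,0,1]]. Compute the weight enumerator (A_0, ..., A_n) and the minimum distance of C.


Weight distribution: A_0 = 1, A_2 = 4, A_3 = 6, A_4 = 3, A_5 = 2. Minimum distance d = 2.

Enumerate all 2^4 = 16 messages m ∈ F_2^4.
For each, compute codeword c = mG in F_2^6, then tally its weight.
  m = 0000 → c = 000000, weight = 0.
  m = 1000 → c = 111010, weight = 4.
  m = 0100 → c = 100110, weight = 3.
  m = 1100 → c = 011100, weight = 3.
  m = 0010 → c = 101100, weight = 3.
  m = 1010 → c = 010110, weight = 3.
  m = 0110 → c = 001010, weight = 2.
  m = 1110 → c = 110000, weight = 2.
  m = 0001 → c = 010101, weight = 3.
  m = 1001 → c = 101111, weight = 5.
  m = 0101 → c = 110011, weight = 4.
  m = 1101 → c = 001001, weight = 2.
  m = 0011 → c = 111001, weight = 4.
  m = 1011 → c = 000011, weight = 2.
  m = 0111 → c = 011111, weight = 5.
  m = 1111 → c = 100101, weight = 3.
Tally weights:
  weight 0: 1 codewords.
  weight 2: 4 codewords.
  weight 3: 6 codewords.
  weight 4: 3 codewords.
  weight 5: 2 codewords.
Minimum distance d = smallest w > 0 with A_w > 0 = 2.
Sanity: Σ A_w = 16 = 2^4 = 16 ✓.


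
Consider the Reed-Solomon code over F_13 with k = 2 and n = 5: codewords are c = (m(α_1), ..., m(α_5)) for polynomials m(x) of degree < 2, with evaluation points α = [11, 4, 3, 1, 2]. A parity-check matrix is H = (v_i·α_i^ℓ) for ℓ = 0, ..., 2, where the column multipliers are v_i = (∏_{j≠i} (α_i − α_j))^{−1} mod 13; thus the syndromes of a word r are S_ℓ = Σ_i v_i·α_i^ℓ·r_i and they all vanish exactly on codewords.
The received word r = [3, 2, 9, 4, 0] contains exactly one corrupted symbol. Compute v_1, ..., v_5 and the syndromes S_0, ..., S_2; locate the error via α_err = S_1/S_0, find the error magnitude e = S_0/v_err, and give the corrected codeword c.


S = (1, 4, 3), error at position 2, error magnitude e = 10, c = [3, 5, 9, 4, 0].

Step 1: column multipliers v_i = (∏_{j≠i}(α_i − α_j))^{−1} mod 13.
  i = 1 (α = 11): (11−4)(11−3)(11−1)(11−2) = 7·8·10·9 = 5040 ≡ 9, so v_1 = 9^{−1} = 3 (mod 13).
  i = 2 (α = 4): (4−11)(4−3)(4−1)(4−2) = (−7)·1·3·2 = −42 ≡ 10, so v_2 = 10^{−1} = 4 (mod 13).
  i = 3 (α = 3): (3−11)(3−4)(3−1)(3−2) = (−8)·(−1)·2·1 = 16 ≡ 3, so v_3 = 3^{−1} = 9 (mod 13).
  i = 4 (α = 1): (1−11)(1−4)(1−3)(1−2) = (−10)·(−3)·(−2)·(−1) = 60 ≡ 8, so v_4 = 8^{−1} = 5 (mod 13).
  i = 5 (α = 2): (2−11)(2−4)(2−3)(2−1) = (−9)·(−2)·(−1)·1 = −18 ≡ 8, so v_5 = 8^{−1} = 5 (mod 13).
  v = [3, 4, 9, 5, 5].
Step 2: syndromes of r = [3, 2, 9, 4, 0] (all sums mod 13).
  S_0 = Σ v_i r_i = 3·3 + 4·2 + 9·9 + 5·4 + 5·0 = 118 ≡ 1.
  S_1 = Σ v_i α_i r_i = 3·11·3 + 4·4·2 + 9·3·9 + 5·1·4 + 5·2·0 = 394 ≡ 4.
  α_i^2 mod 13 = [4, 3, 9, 1, 4].
  S_2 = Σ v_i α_i^2 r_i = 3·4·3 + 4·3·2 + 9·9·9 + 5·1·4 + 5·4·0 = 809 ≡ 3.
  S = (1, 4, 3) ≠ 0, so r is not a codeword (an error is present).
Step 3: locate the error. For a single error e at position i, S_ℓ = v_i·e·α_i^ℓ, so α_err = S_1/S_0.
  S_0^{−1} = 1^{−1} = 1 (mod 13), so α_err = 4·1 = 4 ≡ 4 = α_2. Error position i = 2.
  Consistency check: S_2/S_1 = 3·10 = 30 ≡ 4 = α_err ✓ (single-error assumption holds).
Step 4: error magnitude e = S_0/v_2 = S_0·∏_{j≠2}(α_2 − α_j) = 1·10 = 10 ≡ 10 (mod 13).
Step 5: correct position 2: c_2 = r_2 − e = 2 − 10 ≡ 5 (mod 13). Hence c = [3, 5, 9, 4, 0].
  Check: interpolating c through the α_i gives m(x) = 8 + 9·x (degree < 2) with m(α_i) = c_i for every i, so c is indeed a codeword.


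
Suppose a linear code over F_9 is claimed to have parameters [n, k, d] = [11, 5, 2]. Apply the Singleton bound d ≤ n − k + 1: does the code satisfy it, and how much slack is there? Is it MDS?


Singleton RHS = n − k + 1 = 7, slack = 5, bound satisfied, not MDS.

Singleton bound: d ≤ n − k + 1.
Here n = 11, k = 5, so n − k + 1 = 7.
Given d = 2, check d ≤ 7: YES.
Slack = (n − k + 1) − d = 5.
The code is NOT MDS (slack = 5 > 0).
Description: the claimed parameters are [11, 5, 2]_9; such a code would be non-MDS.


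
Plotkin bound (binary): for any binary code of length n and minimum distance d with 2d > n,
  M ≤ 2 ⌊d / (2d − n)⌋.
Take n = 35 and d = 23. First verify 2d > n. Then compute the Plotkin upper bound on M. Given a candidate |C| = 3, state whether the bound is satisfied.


Plotkin bound M ≤ 4; given |C| = 3 ≤ bound (satisfied).

Check applicability: 2d = 46, n = 35.
2d − n = 11 > 0, so Plotkin applies.
Compute d/(2d−n) = 23/11 ≈ 2.0909.
⌊d/(2d−n)⌋ = 2.
Plotkin bound: M ≤ 2·2 = 4.
Given |C| = 3, check: satisfied.
This |C| is below the Plotkin bound.
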